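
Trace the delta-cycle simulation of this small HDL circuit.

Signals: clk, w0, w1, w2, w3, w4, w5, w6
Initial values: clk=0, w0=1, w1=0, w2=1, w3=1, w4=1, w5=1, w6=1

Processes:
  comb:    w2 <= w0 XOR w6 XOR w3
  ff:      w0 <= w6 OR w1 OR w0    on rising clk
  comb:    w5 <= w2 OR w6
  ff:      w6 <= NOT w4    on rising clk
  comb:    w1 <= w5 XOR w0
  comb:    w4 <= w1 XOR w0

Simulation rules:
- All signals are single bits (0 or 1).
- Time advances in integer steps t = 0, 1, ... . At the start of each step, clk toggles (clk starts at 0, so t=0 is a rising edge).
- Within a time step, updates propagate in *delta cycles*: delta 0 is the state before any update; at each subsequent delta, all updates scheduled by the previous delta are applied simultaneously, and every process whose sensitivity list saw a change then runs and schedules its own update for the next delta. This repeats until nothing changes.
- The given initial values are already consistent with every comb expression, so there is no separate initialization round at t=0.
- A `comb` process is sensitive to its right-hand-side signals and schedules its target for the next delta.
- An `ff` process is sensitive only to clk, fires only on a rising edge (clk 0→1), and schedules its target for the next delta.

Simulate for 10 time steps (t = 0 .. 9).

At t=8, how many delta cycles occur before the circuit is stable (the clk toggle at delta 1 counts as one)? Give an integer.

[bits: w6,w1,w4,clk,w2,w0,w3,w5]
t=0: Δ0=10101111 Δ1=10111111 Δ2=00111111 Δ3=00110111 Δ4=00110110 Δ5=01110110 Δ6=01010110 | 6Δ
t=1: Δ0=01010110 Δ1=01000110 | 1Δ
t=2: Δ0=01000110 Δ1=01010110 Δ2=11010110 Δ3=11011111 Δ4=10011111 Δ5=10111111 | 5Δ
t=3: Δ0=10111111 Δ1=10101111 | 1Δ
t=4: Δ0=10101111 Δ1=10111111 Δ2=00111111 Δ3=00110111 Δ4=00110110 Δ5=01110110 Δ6=01010110 | 6Δ
t=5: Δ0=01010110 Δ1=01000110 | 1Δ
t=6: Δ0=01000110 Δ1=01010110 Δ2=11010110 Δ3=11011111 Δ4=10011111 Δ5=10111111 | 5Δ
t=7: Δ0=10111111 Δ1=10101111 | 1Δ
t=8: Δ0=10101111 Δ1=10111111 Δ2=00111111 Δ3=00110111 Δ4=00110110 Δ5=01110110 Δ6=01010110 | 6Δ
t=9: Δ0=01010110 Δ1=01000110 | 1Δ

6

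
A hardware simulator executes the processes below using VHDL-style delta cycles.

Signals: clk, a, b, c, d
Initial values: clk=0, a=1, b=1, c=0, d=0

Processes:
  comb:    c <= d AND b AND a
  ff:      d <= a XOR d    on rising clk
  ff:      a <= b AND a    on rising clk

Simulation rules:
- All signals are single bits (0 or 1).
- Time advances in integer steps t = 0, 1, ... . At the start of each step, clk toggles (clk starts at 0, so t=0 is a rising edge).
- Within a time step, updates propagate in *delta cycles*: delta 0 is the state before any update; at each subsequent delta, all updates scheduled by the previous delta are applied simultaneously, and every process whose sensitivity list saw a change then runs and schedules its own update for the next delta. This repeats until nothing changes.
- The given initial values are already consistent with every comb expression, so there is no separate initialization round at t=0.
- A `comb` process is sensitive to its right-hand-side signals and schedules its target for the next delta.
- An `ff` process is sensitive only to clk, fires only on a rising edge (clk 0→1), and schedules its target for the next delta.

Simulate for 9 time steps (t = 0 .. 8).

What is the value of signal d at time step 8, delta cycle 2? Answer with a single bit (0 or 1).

t0.Δ0 b=1 d=0 clk=0 c=0 a=1
t0.Δ1 b=1 d=0 clk=1 c=0 a=1
t0.Δ2 b=1 d=1 clk=1 c=0 a=1
t0.Δ3 b=1 d=1 clk=1 c=1 a=1
t1.Δ0 b=1 d=1 clk=1 c=1 a=1
t1.Δ1 b=1 d=1 clk=0 c=1 a=1
t2.Δ0 b=1 d=1 clk=0 c=1 a=1
t2.Δ1 b=1 d=1 clk=1 c=1 a=1
t2.Δ2 b=1 d=0 clk=1 c=1 a=1
t2.Δ3 b=1 d=0 clk=1 c=0 a=1
t3.Δ0 b=1 d=0 clk=1 c=0 a=1
t3.Δ1 b=1 d=0 clk=0 c=0 a=1
t4.Δ0 b=1 d=0 clk=0 c=0 a=1
t4.Δ1 b=1 d=0 clk=1 c=0 a=1
t4.Δ2 b=1 d=1 clk=1 c=0 a=1
t4.Δ3 b=1 d=1 clk=1 c=1 a=1
t5.Δ0 b=1 d=1 clk=1 c=1 a=1
t5.Δ1 b=1 d=1 clk=0 c=1 a=1
t6.Δ0 b=1 d=1 clk=0 c=1 a=1
t6.Δ1 b=1 d=1 clk=1 c=1 a=1
t6.Δ2 b=1 d=0 clk=1 c=1 a=1
t6.Δ3 b=1 d=0 clk=1 c=0 a=1
t7.Δ0 b=1 d=0 clk=1 c=0 a=1
t7.Δ1 b=1 d=0 clk=0 c=0 a=1
t8.Δ0 b=1 d=0 clk=0 c=0 a=1
t8.Δ1 b=1 d=0 clk=1 c=0 a=1
t8.Δ2 b=1 d=1 clk=1 c=0 a=1
t8.Δ3 b=1 d=1 clk=1 c=1 a=1

1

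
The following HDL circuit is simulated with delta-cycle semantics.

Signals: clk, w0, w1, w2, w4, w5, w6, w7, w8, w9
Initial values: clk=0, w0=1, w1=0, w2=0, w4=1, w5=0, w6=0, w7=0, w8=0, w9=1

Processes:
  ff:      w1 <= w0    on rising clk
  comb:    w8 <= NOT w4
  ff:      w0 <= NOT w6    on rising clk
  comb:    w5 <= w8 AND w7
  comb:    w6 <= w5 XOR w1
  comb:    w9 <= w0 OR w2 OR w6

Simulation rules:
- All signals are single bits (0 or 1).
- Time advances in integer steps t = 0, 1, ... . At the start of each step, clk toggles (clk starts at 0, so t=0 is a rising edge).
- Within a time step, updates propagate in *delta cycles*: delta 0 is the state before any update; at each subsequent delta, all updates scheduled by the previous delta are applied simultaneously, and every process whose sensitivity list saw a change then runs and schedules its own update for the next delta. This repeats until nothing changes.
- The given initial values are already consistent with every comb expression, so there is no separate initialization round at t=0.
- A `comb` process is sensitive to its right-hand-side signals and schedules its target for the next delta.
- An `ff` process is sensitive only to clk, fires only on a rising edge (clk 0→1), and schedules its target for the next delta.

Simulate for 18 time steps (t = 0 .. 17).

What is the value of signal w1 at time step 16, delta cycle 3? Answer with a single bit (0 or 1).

1

t=0 Δ0: w5=0 w9=1 w4=1 w8=0 w1=0 w2=0 w6=0 w7=0 w0=1 clk=0
  Δ1: clk:0→1
  Δ2: w1:0→1
  Δ3: w6:0→1
  (3Δ to stable)
t=1 Δ0: w5=0 w9=1 w4=1 w8=0 w1=1 w2=0 w6=1 w7=0 w0=1 clk=1
  Δ1: clk:1→0
  (1Δ to stable)
t=2 Δ0: w5=0 w9=1 w4=1 w8=0 w1=1 w2=0 w6=1 w7=0 w0=1 clk=0
  Δ1: clk:0→1
  Δ2: w0:1→0
  (2Δ to stable)
t=3 Δ0: w5=0 w9=1 w4=1 w8=0 w1=1 w2=0 w6=1 w7=0 w0=0 clk=1
  Δ1: clk:1→0
  (1Δ to stable)
t=4 Δ0: w5=0 w9=1 w4=1 w8=0 w1=1 w2=0 w6=1 w7=0 w0=0 clk=0
  Δ1: clk:0→1
  Δ2: w1:1→0
  Δ3: w6:1→0
  Δ4: w9:1→0
  (4Δ to stable)
t=5 Δ0: w5=0 w9=0 w4=1 w8=0 w1=0 w2=0 w6=0 w7=0 w0=0 clk=1
  Δ1: clk:1→0
  (1Δ to stable)
t=6 Δ0: w5=0 w9=0 w4=1 w8=0 w1=0 w2=0 w6=0 w7=0 w0=0 clk=0
  Δ1: clk:0→1
  Δ2: w0:0→1
  Δ3: w9:0→1
  (3Δ to stable)
t=7 Δ0: w5=0 w9=1 w4=1 w8=0 w1=0 w2=0 w6=0 w7=0 w0=1 clk=1
  Δ1: clk:1→0
  (1Δ to stable)
t=8 Δ0: w5=0 w9=1 w4=1 w8=0 w1=0 w2=0 w6=0 w7=0 w0=1 clk=0
  Δ1: clk:0→1
  Δ2: w1:0→1
  Δ3: w6:0→1
  (3Δ to stable)
t=9 Δ0: w5=0 w9=1 w4=1 w8=0 w1=1 w2=0 w6=1 w7=0 w0=1 clk=1
  Δ1: clk:1→0
  (1Δ to stable)
t=10 Δ0: w5=0 w9=1 w4=1 w8=0 w1=1 w2=0 w6=1 w7=0 w0=1 clk=0
  Δ1: clk:0→1
  Δ2: w0:1→0
  (2Δ to stable)
t=11 Δ0: w5=0 w9=1 w4=1 w8=0 w1=1 w2=0 w6=1 w7=0 w0=0 clk=1
  Δ1: clk:1→0
  (1Δ to stable)
t=12 Δ0: w5=0 w9=1 w4=1 w8=0 w1=1 w2=0 w6=1 w7=0 w0=0 clk=0
  Δ1: clk:0→1
  Δ2: w1:1→0
  Δ3: w6:1→0
  Δ4: w9:1→0
  (4Δ to stable)
t=13 Δ0: w5=0 w9=0 w4=1 w8=0 w1=0 w2=0 w6=0 w7=0 w0=0 clk=1
  Δ1: clk:1→0
  (1Δ to stable)
t=14 Δ0: w5=0 w9=0 w4=1 w8=0 w1=0 w2=0 w6=0 w7=0 w0=0 clk=0
  Δ1: clk:0→1
  Δ2: w0:0→1
  Δ3: w9:0→1
  (3Δ to stable)
t=15 Δ0: w5=0 w9=1 w4=1 w8=0 w1=0 w2=0 w6=0 w7=0 w0=1 clk=1
  Δ1: clk:1→0
  (1Δ to stable)
t=16 Δ0: w5=0 w9=1 w4=1 w8=0 w1=0 w2=0 w6=0 w7=0 w0=1 clk=0
  Δ1: clk:0→1
  Δ2: w1:0→1
  Δ3: w6:0→1
  (3Δ to stable)
t=17 Δ0: w5=0 w9=1 w4=1 w8=0 w1=1 w2=0 w6=1 w7=0 w0=1 clk=1
  Δ1: clk:1→0
  (1Δ to stable)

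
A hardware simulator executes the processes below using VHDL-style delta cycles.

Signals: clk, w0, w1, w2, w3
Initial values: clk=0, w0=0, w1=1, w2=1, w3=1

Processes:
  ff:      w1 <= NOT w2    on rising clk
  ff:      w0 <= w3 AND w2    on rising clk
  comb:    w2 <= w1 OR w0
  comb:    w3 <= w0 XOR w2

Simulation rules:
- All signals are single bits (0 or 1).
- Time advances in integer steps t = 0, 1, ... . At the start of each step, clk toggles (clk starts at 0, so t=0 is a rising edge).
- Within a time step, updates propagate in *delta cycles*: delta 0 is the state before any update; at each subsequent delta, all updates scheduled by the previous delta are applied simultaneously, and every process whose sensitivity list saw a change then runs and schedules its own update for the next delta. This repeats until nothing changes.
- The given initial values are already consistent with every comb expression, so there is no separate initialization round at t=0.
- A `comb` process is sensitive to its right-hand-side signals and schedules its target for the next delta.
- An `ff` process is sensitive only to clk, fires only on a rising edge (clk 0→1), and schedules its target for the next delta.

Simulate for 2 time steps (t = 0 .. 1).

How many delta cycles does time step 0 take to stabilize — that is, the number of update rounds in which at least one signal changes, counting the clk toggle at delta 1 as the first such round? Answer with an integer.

3

t=0 Δ0: w1=1 clk=0 w3=1 w2=1 w0=0
  Δ1: clk:0→1
  Δ2: w1:1→0, w0:0→1
  Δ3: w3:1→0
  (3Δ to stable)
t=1 Δ0: w1=0 clk=1 w3=0 w2=1 w0=1
  Δ1: clk:1→0
  (1Δ to stable)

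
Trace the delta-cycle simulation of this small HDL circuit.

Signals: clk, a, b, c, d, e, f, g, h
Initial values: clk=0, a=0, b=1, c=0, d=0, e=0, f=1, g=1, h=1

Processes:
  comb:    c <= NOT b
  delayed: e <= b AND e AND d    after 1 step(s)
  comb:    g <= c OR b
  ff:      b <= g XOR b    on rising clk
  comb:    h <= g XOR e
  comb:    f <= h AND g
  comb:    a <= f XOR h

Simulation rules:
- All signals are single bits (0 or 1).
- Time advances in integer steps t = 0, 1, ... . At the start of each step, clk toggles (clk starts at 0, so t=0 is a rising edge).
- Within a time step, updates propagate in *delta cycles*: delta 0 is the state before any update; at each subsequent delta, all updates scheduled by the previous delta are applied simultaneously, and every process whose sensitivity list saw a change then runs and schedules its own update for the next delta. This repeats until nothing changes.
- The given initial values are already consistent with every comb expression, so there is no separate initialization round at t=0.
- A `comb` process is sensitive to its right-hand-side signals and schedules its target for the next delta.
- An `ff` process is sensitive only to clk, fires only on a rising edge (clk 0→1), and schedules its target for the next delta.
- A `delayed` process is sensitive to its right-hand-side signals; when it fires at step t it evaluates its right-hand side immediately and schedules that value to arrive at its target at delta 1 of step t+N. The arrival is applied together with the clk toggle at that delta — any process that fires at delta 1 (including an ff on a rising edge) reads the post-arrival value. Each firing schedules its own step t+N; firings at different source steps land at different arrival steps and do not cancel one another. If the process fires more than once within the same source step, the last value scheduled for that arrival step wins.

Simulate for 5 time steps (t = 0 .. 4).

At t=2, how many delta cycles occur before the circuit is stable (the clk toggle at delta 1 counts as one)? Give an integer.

[bits: c,clk,e,g,h,a,b,f,d]
t=0: Δ0=000110110 Δ1=010110110 Δ2=010110010 Δ3=110010010 Δ4=110100000 Δ5=110110000 Δ6=110111010 Δ7=110110010 | 7Δ
t=1: Δ0=110110010 Δ1=100110010 | 1Δ
t=2: Δ0=100110010 Δ1=110110010 Δ2=110110110 Δ3=010110110 | 3Δ
t=3: Δ0=010110110 Δ1=000110110 | 1Δ
t=4: Δ0=000110110 Δ1=010110110 Δ2=010110010 Δ3=110010010 Δ4=110100000 Δ5=110110000 Δ6=110111010 Δ7=110110010 | 7Δ

3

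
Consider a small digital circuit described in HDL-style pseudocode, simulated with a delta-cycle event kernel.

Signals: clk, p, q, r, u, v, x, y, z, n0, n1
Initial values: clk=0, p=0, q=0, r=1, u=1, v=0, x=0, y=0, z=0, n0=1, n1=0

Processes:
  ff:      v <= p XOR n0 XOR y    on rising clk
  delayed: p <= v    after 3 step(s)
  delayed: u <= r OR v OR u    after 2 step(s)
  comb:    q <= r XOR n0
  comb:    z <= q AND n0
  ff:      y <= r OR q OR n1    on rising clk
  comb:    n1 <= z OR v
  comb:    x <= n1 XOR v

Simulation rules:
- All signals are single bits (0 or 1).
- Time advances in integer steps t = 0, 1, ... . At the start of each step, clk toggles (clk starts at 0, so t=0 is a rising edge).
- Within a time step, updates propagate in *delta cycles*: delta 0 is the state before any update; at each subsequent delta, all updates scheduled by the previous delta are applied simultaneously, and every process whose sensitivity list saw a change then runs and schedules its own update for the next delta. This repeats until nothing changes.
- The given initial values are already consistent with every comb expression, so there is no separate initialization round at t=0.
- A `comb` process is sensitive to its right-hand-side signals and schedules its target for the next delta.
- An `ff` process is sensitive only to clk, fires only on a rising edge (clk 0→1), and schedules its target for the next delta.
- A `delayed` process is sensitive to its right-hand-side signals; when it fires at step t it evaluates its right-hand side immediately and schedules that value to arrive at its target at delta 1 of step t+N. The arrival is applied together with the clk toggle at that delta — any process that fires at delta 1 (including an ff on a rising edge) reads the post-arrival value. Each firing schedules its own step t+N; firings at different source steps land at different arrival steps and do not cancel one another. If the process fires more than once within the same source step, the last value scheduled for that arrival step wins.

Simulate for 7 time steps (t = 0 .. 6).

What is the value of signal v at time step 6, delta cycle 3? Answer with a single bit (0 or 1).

0

t=0 Δ0: q=0 p=0 n1=0 r=1 z=0 y=0 x=0 clk=0 n0=1 u=1 v=0
  Δ1: clk:0→1
  Δ2: y:0→1, v:0→1
  Δ3: n1:0→1, x:0→1
  Δ4: x:1→0
  (4Δ to stable)
t=1 Δ0: q=0 p=0 n1=1 r=1 z=0 y=1 x=0 clk=1 n0=1 u=1 v=1
  Δ1: clk:1→0
  (1Δ to stable)
t=2 Δ0: q=0 p=0 n1=1 r=1 z=0 y=1 x=0 clk=0 n0=1 u=1 v=1
  Δ1: clk:0→1
  Δ2: v:1→0
  Δ3: n1:1→0, x:0→1
  Δ4: x:1→0
  (4Δ to stable)
t=3 Δ0: q=0 p=0 n1=0 r=1 z=0 y=1 x=0 clk=1 n0=1 u=1 v=0
  Δ1: p:0→1, clk:1→0
  (1Δ to stable)
t=4 Δ0: q=0 p=1 n1=0 r=1 z=0 y=1 x=0 clk=0 n0=1 u=1 v=0
  Δ1: clk:0→1
  Δ2: v:0→1
  Δ3: n1:0→1, x:0→1
  Δ4: x:1→0
  (4Δ to stable)
t=5 Δ0: q=0 p=1 n1=1 r=1 z=0 y=1 x=0 clk=1 n0=1 u=1 v=1
  Δ1: p:1→0, clk:1→0
  (1Δ to stable)
t=6 Δ0: q=0 p=0 n1=1 r=1 z=0 y=1 x=0 clk=0 n0=1 u=1 v=1
  Δ1: clk:0→1
  Δ2: v:1→0
  Δ3: n1:1→0, x:0→1
  Δ4: x:1→0
  (4Δ to stable)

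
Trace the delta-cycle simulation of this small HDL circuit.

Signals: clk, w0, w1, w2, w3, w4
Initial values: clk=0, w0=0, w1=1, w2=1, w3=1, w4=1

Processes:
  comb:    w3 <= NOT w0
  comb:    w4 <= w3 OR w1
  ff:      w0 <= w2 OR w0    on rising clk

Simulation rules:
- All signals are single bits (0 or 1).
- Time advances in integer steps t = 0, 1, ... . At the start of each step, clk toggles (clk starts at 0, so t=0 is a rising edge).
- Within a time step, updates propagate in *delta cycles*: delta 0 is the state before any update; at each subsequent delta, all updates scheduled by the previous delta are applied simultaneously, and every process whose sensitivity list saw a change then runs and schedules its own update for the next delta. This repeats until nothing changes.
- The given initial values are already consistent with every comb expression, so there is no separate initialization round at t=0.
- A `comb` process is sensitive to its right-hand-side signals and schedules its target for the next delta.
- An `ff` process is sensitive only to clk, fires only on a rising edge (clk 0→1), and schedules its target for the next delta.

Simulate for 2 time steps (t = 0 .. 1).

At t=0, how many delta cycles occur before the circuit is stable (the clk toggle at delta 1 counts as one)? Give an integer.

[bits: w2,w3,w1,w4,clk,w0]
t=0: Δ0=111100 Δ1=111110 Δ2=111111 Δ3=101111 | 3Δ
t=1: Δ0=101111 Δ1=101101 | 1Δ

3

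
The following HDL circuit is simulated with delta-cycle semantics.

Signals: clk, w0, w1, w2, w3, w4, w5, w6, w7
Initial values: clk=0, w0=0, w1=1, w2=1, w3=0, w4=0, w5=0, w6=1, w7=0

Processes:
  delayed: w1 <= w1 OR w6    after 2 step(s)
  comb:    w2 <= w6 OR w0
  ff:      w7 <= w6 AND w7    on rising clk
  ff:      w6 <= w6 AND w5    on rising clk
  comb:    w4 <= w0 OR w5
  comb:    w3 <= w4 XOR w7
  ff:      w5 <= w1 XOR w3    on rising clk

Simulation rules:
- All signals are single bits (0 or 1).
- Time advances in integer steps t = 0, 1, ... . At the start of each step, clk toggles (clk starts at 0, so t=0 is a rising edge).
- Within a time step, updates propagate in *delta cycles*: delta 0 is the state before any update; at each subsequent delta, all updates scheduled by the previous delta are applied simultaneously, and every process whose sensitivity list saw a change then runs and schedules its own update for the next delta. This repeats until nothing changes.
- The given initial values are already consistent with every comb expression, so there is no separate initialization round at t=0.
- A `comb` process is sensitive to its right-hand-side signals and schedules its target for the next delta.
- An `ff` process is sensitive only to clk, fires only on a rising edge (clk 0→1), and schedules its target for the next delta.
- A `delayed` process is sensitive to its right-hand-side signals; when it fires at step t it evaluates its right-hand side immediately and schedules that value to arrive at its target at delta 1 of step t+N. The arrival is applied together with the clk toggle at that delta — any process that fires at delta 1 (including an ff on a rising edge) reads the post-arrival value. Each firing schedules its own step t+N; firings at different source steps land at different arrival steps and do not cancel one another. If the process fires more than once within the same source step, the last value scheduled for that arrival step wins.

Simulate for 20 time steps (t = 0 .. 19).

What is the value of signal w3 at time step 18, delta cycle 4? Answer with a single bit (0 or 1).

t0.Δ0 clk=0 w7=0 w3=0 w4=0 w1=1 w5=0 w2=1 w0=0 w6=1
t0.Δ1 clk=1 w7=0 w3=0 w4=0 w1=1 w5=0 w2=1 w0=0 w6=1
t0.Δ2 clk=1 w7=0 w3=0 w4=0 w1=1 w5=1 w2=1 w0=0 w6=0
t0.Δ3 clk=1 w7=0 w3=0 w4=1 w1=1 w5=1 w2=0 w0=0 w6=0
t0.Δ4 clk=1 w7=0 w3=1 w4=1 w1=1 w5=1 w2=0 w0=0 w6=0
t1.Δ0 clk=1 w7=0 w3=1 w4=1 w1=1 w5=1 w2=0 w0=0 w6=0
t1.Δ1 clk=0 w7=0 w3=1 w4=1 w1=1 w5=1 w2=0 w0=0 w6=0
t2.Δ0 clk=0 w7=0 w3=1 w4=1 w1=1 w5=1 w2=0 w0=0 w6=0
t2.Δ1 clk=1 w7=0 w3=1 w4=1 w1=1 w5=1 w2=0 w0=0 w6=0
t2.Δ2 clk=1 w7=0 w3=1 w4=1 w1=1 w5=0 w2=0 w0=0 w6=0
t2.Δ3 clk=1 w7=0 w3=1 w4=0 w1=1 w5=0 w2=0 w0=0 w6=0
t2.Δ4 clk=1 w7=0 w3=0 w4=0 w1=1 w5=0 w2=0 w0=0 w6=0
t3.Δ0 clk=1 w7=0 w3=0 w4=0 w1=1 w5=0 w2=0 w0=0 w6=0
t3.Δ1 clk=0 w7=0 w3=0 w4=0 w1=1 w5=0 w2=0 w0=0 w6=0
t4.Δ0 clk=0 w7=0 w3=0 w4=0 w1=1 w5=0 w2=0 w0=0 w6=0
t4.Δ1 clk=1 w7=0 w3=0 w4=0 w1=1 w5=0 w2=0 w0=0 w6=0
t4.Δ2 clk=1 w7=0 w3=0 w4=0 w1=1 w5=1 w2=0 w0=0 w6=0
t4.Δ3 clk=1 w7=0 w3=0 w4=1 w1=1 w5=1 w2=0 w0=0 w6=0
t4.Δ4 clk=1 w7=0 w3=1 w4=1 w1=1 w5=1 w2=0 w0=0 w6=0
t5.Δ0 clk=1 w7=0 w3=1 w4=1 w1=1 w5=1 w2=0 w0=0 w6=0
t5.Δ1 clk=0 w7=0 w3=1 w4=1 w1=1 w5=1 w2=0 w0=0 w6=0
t6.Δ0 clk=0 w7=0 w3=1 w4=1 w1=1 w5=1 w2=0 w0=0 w6=0
t6.Δ1 clk=1 w7=0 w3=1 w4=1 w1=1 w5=1 w2=0 w0=0 w6=0
t6.Δ2 clk=1 w7=0 w3=1 w4=1 w1=1 w5=0 w2=0 w0=0 w6=0
t6.Δ3 clk=1 w7=0 w3=1 w4=0 w1=1 w5=0 w2=0 w0=0 w6=0
t6.Δ4 clk=1 w7=0 w3=0 w4=0 w1=1 w5=0 w2=0 w0=0 w6=0
t7.Δ0 clk=1 w7=0 w3=0 w4=0 w1=1 w5=0 w2=0 w0=0 w6=0
t7.Δ1 clk=0 w7=0 w3=0 w4=0 w1=1 w5=0 w2=0 w0=0 w6=0
t8.Δ0 clk=0 w7=0 w3=0 w4=0 w1=1 w5=0 w2=0 w0=0 w6=0
t8.Δ1 clk=1 w7=0 w3=0 w4=0 w1=1 w5=0 w2=0 w0=0 w6=0
t8.Δ2 clk=1 w7=0 w3=0 w4=0 w1=1 w5=1 w2=0 w0=0 w6=0
t8.Δ3 clk=1 w7=0 w3=0 w4=1 w1=1 w5=1 w2=0 w0=0 w6=0
t8.Δ4 clk=1 w7=0 w3=1 w4=1 w1=1 w5=1 w2=0 w0=0 w6=0
t9.Δ0 clk=1 w7=0 w3=1 w4=1 w1=1 w5=1 w2=0 w0=0 w6=0
t9.Δ1 clk=0 w7=0 w3=1 w4=1 w1=1 w5=1 w2=0 w0=0 w6=0
t10.Δ0 clk=0 w7=0 w3=1 w4=1 w1=1 w5=1 w2=0 w0=0 w6=0
t10.Δ1 clk=1 w7=0 w3=1 w4=1 w1=1 w5=1 w2=0 w0=0 w6=0
t10.Δ2 clk=1 w7=0 w3=1 w4=1 w1=1 w5=0 w2=0 w0=0 w6=0
t10.Δ3 clk=1 w7=0 w3=1 w4=0 w1=1 w5=0 w2=0 w0=0 w6=0
t10.Δ4 clk=1 w7=0 w3=0 w4=0 w1=1 w5=0 w2=0 w0=0 w6=0
t11.Δ0 clk=1 w7=0 w3=0 w4=0 w1=1 w5=0 w2=0 w0=0 w6=0
t11.Δ1 clk=0 w7=0 w3=0 w4=0 w1=1 w5=0 w2=0 w0=0 w6=0
t12.Δ0 clk=0 w7=0 w3=0 w4=0 w1=1 w5=0 w2=0 w0=0 w6=0
t12.Δ1 clk=1 w7=0 w3=0 w4=0 w1=1 w5=0 w2=0 w0=0 w6=0
t12.Δ2 clk=1 w7=0 w3=0 w4=0 w1=1 w5=1 w2=0 w0=0 w6=0
t12.Δ3 clk=1 w7=0 w3=0 w4=1 w1=1 w5=1 w2=0 w0=0 w6=0
t12.Δ4 clk=1 w7=0 w3=1 w4=1 w1=1 w5=1 w2=0 w0=0 w6=0
t13.Δ0 clk=1 w7=0 w3=1 w4=1 w1=1 w5=1 w2=0 w0=0 w6=0
t13.Δ1 clk=0 w7=0 w3=1 w4=1 w1=1 w5=1 w2=0 w0=0 w6=0
t14.Δ0 clk=0 w7=0 w3=1 w4=1 w1=1 w5=1 w2=0 w0=0 w6=0
t14.Δ1 clk=1 w7=0 w3=1 w4=1 w1=1 w5=1 w2=0 w0=0 w6=0
t14.Δ2 clk=1 w7=0 w3=1 w4=1 w1=1 w5=0 w2=0 w0=0 w6=0
t14.Δ3 clk=1 w7=0 w3=1 w4=0 w1=1 w5=0 w2=0 w0=0 w6=0
t14.Δ4 clk=1 w7=0 w3=0 w4=0 w1=1 w5=0 w2=0 w0=0 w6=0
t15.Δ0 clk=1 w7=0 w3=0 w4=0 w1=1 w5=0 w2=0 w0=0 w6=0
t15.Δ1 clk=0 w7=0 w3=0 w4=0 w1=1 w5=0 w2=0 w0=0 w6=0
t16.Δ0 clk=0 w7=0 w3=0 w4=0 w1=1 w5=0 w2=0 w0=0 w6=0
t16.Δ1 clk=1 w7=0 w3=0 w4=0 w1=1 w5=0 w2=0 w0=0 w6=0
t16.Δ2 clk=1 w7=0 w3=0 w4=0 w1=1 w5=1 w2=0 w0=0 w6=0
t16.Δ3 clk=1 w7=0 w3=0 w4=1 w1=1 w5=1 w2=0 w0=0 w6=0
t16.Δ4 clk=1 w7=0 w3=1 w4=1 w1=1 w5=1 w2=0 w0=0 w6=0
t17.Δ0 clk=1 w7=0 w3=1 w4=1 w1=1 w5=1 w2=0 w0=0 w6=0
t17.Δ1 clk=0 w7=0 w3=1 w4=1 w1=1 w5=1 w2=0 w0=0 w6=0
t18.Δ0 clk=0 w7=0 w3=1 w4=1 w1=1 w5=1 w2=0 w0=0 w6=0
t18.Δ1 clk=1 w7=0 w3=1 w4=1 w1=1 w5=1 w2=0 w0=0 w6=0
t18.Δ2 clk=1 w7=0 w3=1 w4=1 w1=1 w5=0 w2=0 w0=0 w6=0
t18.Δ3 clk=1 w7=0 w3=1 w4=0 w1=1 w5=0 w2=0 w0=0 w6=0
t18.Δ4 clk=1 w7=0 w3=0 w4=0 w1=1 w5=0 w2=0 w0=0 w6=0
t19.Δ0 clk=1 w7=0 w3=0 w4=0 w1=1 w5=0 w2=0 w0=0 w6=0
t19.Δ1 clk=0 w7=0 w3=0 w4=0 w1=1 w5=0 w2=0 w0=0 w6=0

0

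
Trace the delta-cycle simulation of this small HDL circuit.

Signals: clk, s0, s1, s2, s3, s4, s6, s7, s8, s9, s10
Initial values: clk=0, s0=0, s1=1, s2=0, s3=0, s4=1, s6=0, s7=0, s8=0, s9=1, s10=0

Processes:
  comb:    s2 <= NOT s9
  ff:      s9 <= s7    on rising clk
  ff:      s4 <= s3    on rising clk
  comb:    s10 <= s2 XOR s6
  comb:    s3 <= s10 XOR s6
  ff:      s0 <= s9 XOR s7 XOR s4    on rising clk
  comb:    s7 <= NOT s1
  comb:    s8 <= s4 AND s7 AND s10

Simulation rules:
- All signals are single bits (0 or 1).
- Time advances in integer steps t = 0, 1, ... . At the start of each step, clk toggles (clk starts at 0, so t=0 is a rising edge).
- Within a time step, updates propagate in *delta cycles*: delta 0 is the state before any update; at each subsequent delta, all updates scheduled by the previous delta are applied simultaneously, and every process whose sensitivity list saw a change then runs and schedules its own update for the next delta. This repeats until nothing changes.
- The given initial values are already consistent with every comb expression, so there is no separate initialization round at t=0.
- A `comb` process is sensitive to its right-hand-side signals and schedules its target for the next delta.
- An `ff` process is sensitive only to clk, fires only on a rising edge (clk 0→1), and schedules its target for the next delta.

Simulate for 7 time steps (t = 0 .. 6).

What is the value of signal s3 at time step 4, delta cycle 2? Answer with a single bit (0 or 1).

1

t=0 Δ0: s4=1 clk=0 s6=0 s9=1 s10=0 s7=0 s1=1 s8=0 s3=0 s0=0 s2=0
  Δ1: clk:0→1
  Δ2: s4:1→0, s9:1→0
  Δ3: s2:0→1
  Δ4: s10:0→1
  Δ5: s3:0→1
  (5Δ to stable)
t=1 Δ0: s4=0 clk=1 s6=0 s9=0 s10=1 s7=0 s1=1 s8=0 s3=1 s0=0 s2=1
  Δ1: clk:1→0
  (1Δ to stable)
t=2 Δ0: s4=0 clk=0 s6=0 s9=0 s10=1 s7=0 s1=1 s8=0 s3=1 s0=0 s2=1
  Δ1: clk:0→1
  Δ2: s4:0→1
  (2Δ to stable)
t=3 Δ0: s4=1 clk=1 s6=0 s9=0 s10=1 s7=0 s1=1 s8=0 s3=1 s0=0 s2=1
  Δ1: clk:1→0
  (1Δ to stable)
t=4 Δ0: s4=1 clk=0 s6=0 s9=0 s10=1 s7=0 s1=1 s8=0 s3=1 s0=0 s2=1
  Δ1: clk:0→1
  Δ2: s0:0→1
  (2Δ to stable)
t=5 Δ0: s4=1 clk=1 s6=0 s9=0 s10=1 s7=0 s1=1 s8=0 s3=1 s0=1 s2=1
  Δ1: clk:1→0
  (1Δ to stable)
t=6 Δ0: s4=1 clk=0 s6=0 s9=0 s10=1 s7=0 s1=1 s8=0 s3=1 s0=1 s2=1
  Δ1: clk:0→1
  (1Δ to stable)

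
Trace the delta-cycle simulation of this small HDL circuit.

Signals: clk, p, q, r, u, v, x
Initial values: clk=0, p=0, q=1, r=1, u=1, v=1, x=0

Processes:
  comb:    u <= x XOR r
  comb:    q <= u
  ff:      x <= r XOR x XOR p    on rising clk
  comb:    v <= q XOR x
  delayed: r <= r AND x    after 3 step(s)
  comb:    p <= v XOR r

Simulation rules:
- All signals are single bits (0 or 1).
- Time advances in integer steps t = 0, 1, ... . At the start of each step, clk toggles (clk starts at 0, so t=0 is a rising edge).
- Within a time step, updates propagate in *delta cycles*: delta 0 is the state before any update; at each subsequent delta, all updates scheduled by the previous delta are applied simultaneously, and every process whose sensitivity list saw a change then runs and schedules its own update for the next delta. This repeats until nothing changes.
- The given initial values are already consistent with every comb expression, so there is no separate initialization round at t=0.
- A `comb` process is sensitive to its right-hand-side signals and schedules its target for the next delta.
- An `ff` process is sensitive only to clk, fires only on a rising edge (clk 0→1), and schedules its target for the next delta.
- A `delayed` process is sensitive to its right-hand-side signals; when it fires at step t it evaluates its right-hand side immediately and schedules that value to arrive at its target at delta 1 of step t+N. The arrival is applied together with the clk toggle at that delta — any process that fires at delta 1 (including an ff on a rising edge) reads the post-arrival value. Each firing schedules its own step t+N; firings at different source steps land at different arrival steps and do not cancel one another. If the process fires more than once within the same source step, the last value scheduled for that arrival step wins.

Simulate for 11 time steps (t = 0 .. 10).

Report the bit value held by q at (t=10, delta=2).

1

[bits: v,x,r,q,u,clk,p]
t=0: Δ0=1011100 Δ1=1011110 Δ2=1111110 Δ3=0111010 Δ4=0110011 Δ5=1110011 Δ6=1110010 | 6Δ
t=1: Δ0=1110010 Δ1=1110000 | 1Δ
t=2: Δ0=1110000 Δ1=1110010 Δ2=1010010 Δ3=0010110 Δ4=0011111 Δ5=1011111 Δ6=1011110 | 6Δ
t=3: Δ0=1011110 Δ1=1011100 | 1Δ
t=4: Δ0=1011100 Δ1=1011110 Δ2=1111110 Δ3=0111010 Δ4=0110011 Δ5=1110011 Δ6=1110010 | 6Δ
t=5: Δ0=1110010 Δ1=1100000 Δ2=1100101 Δ3=1101101 Δ4=0101101 Δ5=0101100 | 5Δ
t=6: Δ0=0101100 Δ1=0101110 | 1Δ
t=7: Δ0=0101110 Δ1=0111100 Δ2=0111001 Δ3=0110001 Δ4=1110001 Δ5=1110000 | 5Δ
t=8: Δ0=1110000 Δ1=1100010 Δ2=1100111 Δ3=1101111 Δ4=0101111 Δ5=0101110 | 5Δ
t=9: Δ0=0101110 Δ1=0101100 | 1Δ
t=10: Δ0=0101100 Δ1=0111110 Δ2=0011011 Δ3=1010111 Δ4=0011110 Δ5=1011111 Δ6=1011110 | 6Δ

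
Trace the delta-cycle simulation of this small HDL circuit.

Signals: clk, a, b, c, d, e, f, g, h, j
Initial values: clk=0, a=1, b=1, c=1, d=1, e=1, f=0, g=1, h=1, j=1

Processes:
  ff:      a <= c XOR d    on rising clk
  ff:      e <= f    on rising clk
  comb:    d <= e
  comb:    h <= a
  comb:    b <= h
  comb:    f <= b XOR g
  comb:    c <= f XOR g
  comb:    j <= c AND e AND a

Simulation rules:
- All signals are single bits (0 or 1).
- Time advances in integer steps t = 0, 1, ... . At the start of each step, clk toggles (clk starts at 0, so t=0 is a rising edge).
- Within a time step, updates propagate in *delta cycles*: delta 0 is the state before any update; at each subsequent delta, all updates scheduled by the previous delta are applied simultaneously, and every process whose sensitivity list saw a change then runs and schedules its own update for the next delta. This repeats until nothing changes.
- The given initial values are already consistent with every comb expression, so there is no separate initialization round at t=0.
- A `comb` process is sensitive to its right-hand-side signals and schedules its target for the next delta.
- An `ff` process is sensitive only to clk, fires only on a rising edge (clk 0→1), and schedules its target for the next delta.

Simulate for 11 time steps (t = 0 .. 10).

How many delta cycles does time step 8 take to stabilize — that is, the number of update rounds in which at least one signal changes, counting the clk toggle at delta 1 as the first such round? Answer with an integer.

3

t=0 Δ0: g=1 h=1 f=0 c=1 j=1 b=1 a=1 clk=0 d=1 e=1
  Δ1: clk:0→1
  Δ2: a:1→0, e:1→0
  Δ3: h:1→0, j:1→0, d:1→0
  Δ4: b:1→0
  Δ5: f:0→1
  Δ6: c:1→0
  (6Δ to stable)
t=1 Δ0: g=1 h=0 f=1 c=0 j=0 b=0 a=0 clk=1 d=0 e=0
  Δ1: clk:1→0
  (1Δ to stable)
t=2 Δ0: g=1 h=0 f=1 c=0 j=0 b=0 a=0 clk=0 d=0 e=0
  Δ1: clk:0→1
  Δ2: e:0→1
  Δ3: d:0→1
  (3Δ to stable)
t=3 Δ0: g=1 h=0 f=1 c=0 j=0 b=0 a=0 clk=1 d=1 e=1
  Δ1: clk:1→0
  (1Δ to stable)
t=4 Δ0: g=1 h=0 f=1 c=0 j=0 b=0 a=0 clk=0 d=1 e=1
  Δ1: clk:0→1
  Δ2: a:0→1
  Δ3: h:0→1
  Δ4: b:0→1
  Δ5: f:1→0
  Δ6: c:0→1
  Δ7: j:0→1
  (7Δ to stable)
t=5 Δ0: g=1 h=1 f=0 c=1 j=1 b=1 a=1 clk=1 d=1 e=1
  Δ1: clk:1→0
  (1Δ to stable)
t=6 Δ0: g=1 h=1 f=0 c=1 j=1 b=1 a=1 clk=0 d=1 e=1
  Δ1: clk:0→1
  Δ2: a:1→0, e:1→0
  Δ3: h:1→0, j:1→0, d:1→0
  Δ4: b:1→0
  Δ5: f:0→1
  Δ6: c:1→0
  (6Δ to stable)
t=7 Δ0: g=1 h=0 f=1 c=0 j=0 b=0 a=0 clk=1 d=0 e=0
  Δ1: clk:1→0
  (1Δ to stable)
t=8 Δ0: g=1 h=0 f=1 c=0 j=0 b=0 a=0 clk=0 d=0 e=0
  Δ1: clk:0→1
  Δ2: e:0→1
  Δ3: d:0→1
  (3Δ to stable)
t=9 Δ0: g=1 h=0 f=1 c=0 j=0 b=0 a=0 clk=1 d=1 e=1
  Δ1: clk:1→0
  (1Δ to stable)
t=10 Δ0: g=1 h=0 f=1 c=0 j=0 b=0 a=0 clk=0 d=1 e=1
  Δ1: clk:0→1
  Δ2: a:0→1
  Δ3: h:0→1
  Δ4: b:0→1
  Δ5: f:1→0
  Δ6: c:0→1
  Δ7: j:0→1
  (7Δ to stable)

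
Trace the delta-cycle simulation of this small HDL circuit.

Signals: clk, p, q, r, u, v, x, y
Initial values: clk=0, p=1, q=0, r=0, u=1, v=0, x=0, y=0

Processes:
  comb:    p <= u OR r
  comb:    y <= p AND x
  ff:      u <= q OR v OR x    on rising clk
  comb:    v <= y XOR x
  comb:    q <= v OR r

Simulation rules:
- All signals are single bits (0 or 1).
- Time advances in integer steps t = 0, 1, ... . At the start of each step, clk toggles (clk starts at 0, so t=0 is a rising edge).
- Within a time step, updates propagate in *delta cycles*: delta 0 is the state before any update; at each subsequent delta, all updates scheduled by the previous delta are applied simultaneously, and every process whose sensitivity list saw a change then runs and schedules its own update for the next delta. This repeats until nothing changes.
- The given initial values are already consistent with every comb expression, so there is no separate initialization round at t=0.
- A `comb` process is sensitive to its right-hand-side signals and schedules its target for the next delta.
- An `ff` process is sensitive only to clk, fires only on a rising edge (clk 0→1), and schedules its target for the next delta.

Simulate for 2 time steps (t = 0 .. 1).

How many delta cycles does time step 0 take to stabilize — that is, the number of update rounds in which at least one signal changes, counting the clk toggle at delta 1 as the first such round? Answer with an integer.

t0.Δ0 u=1 v=0 p=1 clk=0 q=0 x=0 r=0 y=0
t0.Δ1 u=1 v=0 p=1 clk=1 q=0 x=0 r=0 y=0
t0.Δ2 u=0 v=0 p=1 clk=1 q=0 x=0 r=0 y=0
t0.Δ3 u=0 v=0 p=0 clk=1 q=0 x=0 r=0 y=0
t1.Δ0 u=0 v=0 p=0 clk=1 q=0 x=0 r=0 y=0
t1.Δ1 u=0 v=0 p=0 clk=0 q=0 x=0 r=0 y=0

3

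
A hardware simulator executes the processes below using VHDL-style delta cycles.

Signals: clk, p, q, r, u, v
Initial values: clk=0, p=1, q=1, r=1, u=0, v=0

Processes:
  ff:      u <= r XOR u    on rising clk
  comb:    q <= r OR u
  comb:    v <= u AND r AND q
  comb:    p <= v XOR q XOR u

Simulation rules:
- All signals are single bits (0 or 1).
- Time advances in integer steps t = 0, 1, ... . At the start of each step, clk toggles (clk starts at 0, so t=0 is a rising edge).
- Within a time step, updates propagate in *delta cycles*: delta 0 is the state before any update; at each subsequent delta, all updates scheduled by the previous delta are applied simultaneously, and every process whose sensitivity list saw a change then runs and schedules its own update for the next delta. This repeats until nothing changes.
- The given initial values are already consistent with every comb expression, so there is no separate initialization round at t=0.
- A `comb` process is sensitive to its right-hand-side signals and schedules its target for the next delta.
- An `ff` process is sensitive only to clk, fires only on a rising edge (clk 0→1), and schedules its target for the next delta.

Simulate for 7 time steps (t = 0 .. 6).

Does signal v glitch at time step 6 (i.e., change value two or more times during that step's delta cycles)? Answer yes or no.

t=0 Δ0: v=0 u=0 r=1 p=1 clk=0 q=1
  Δ1: clk:0→1
  Δ2: u:0→1
  Δ3: v:0→1, p:1→0
  Δ4: p:0→1
  (4Δ to stable)
t=1 Δ0: v=1 u=1 r=1 p=1 clk=1 q=1
  Δ1: clk:1→0
  (1Δ to stable)
t=2 Δ0: v=1 u=1 r=1 p=1 clk=0 q=1
  Δ1: clk:0→1
  Δ2: u:1→0
  Δ3: v:1→0, p:1→0
  Δ4: p:0→1
  (4Δ to stable)
t=3 Δ0: v=0 u=0 r=1 p=1 clk=1 q=1
  Δ1: clk:1→0
  (1Δ to stable)
t=4 Δ0: v=0 u=0 r=1 p=1 clk=0 q=1
  Δ1: clk:0→1
  Δ2: u:0→1
  Δ3: v:0→1, p:1→0
  Δ4: p:0→1
  (4Δ to stable)
t=5 Δ0: v=1 u=1 r=1 p=1 clk=1 q=1
  Δ1: clk:1→0
  (1Δ to stable)
t=6 Δ0: v=1 u=1 r=1 p=1 clk=0 q=1
  Δ1: clk:0→1
  Δ2: u:1→0
  Δ3: v:1→0, p:1→0
  Δ4: p:0→1
  (4Δ to stable)

no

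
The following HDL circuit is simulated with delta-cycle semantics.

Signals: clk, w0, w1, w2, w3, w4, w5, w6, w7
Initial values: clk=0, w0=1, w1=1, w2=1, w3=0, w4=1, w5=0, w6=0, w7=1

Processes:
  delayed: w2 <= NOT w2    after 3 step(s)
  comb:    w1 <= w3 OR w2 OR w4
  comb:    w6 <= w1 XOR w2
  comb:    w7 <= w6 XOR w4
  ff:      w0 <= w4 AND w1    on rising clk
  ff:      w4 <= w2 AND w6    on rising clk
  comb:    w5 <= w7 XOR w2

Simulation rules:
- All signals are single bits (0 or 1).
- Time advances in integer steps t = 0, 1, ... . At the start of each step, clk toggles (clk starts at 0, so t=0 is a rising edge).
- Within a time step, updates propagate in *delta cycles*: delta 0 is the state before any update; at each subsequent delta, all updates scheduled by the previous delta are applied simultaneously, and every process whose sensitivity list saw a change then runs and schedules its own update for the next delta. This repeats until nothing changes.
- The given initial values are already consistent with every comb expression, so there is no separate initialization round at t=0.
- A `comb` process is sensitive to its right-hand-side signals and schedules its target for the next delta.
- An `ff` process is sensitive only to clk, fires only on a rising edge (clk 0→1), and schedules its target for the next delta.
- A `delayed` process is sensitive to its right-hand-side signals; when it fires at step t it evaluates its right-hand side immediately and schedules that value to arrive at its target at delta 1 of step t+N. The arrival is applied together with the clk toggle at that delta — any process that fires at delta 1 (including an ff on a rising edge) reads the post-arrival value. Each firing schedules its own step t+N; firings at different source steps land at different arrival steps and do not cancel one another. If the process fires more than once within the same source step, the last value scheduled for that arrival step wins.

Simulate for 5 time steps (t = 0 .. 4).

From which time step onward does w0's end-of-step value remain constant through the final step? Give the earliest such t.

2

[bits: w2,w6,clk,w4,w5,w0,w7,w1,w3]
t=0: Δ0=100101110 Δ1=101101110 Δ2=101001110 Δ3=101001010 Δ4=101011010 | 4Δ
t=1: Δ0=101011010 Δ1=100011010 | 1Δ
t=2: Δ0=100011010 Δ1=101011010 Δ2=101010010 | 2Δ
t=3: Δ0=101010010 Δ1=100010010 | 1Δ
t=4: Δ0=100010010 Δ1=101010010 | 1Δ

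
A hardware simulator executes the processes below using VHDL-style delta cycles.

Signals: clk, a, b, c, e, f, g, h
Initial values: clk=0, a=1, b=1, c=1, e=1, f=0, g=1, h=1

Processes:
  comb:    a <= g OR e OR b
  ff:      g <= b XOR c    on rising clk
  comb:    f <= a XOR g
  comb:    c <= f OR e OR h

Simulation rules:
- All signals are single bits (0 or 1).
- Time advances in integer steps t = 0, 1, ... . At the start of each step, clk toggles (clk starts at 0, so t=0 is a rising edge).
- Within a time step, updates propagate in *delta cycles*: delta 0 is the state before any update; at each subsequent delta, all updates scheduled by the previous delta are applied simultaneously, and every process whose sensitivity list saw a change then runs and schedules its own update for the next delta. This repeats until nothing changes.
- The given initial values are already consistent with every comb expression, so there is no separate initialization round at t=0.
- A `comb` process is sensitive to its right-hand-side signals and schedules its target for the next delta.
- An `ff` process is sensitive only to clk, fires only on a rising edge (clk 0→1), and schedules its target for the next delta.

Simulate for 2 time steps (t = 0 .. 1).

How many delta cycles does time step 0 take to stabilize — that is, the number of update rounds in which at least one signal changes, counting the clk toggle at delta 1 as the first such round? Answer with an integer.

t0.Δ0 a=1 h=1 clk=0 g=1 c=1 e=1 b=1 f=0
t0.Δ1 a=1 h=1 clk=1 g=1 c=1 e=1 b=1 f=0
t0.Δ2 a=1 h=1 clk=1 g=0 c=1 e=1 b=1 f=0
t0.Δ3 a=1 h=1 clk=1 g=0 c=1 e=1 b=1 f=1
t1.Δ0 a=1 h=1 clk=1 g=0 c=1 e=1 b=1 f=1
t1.Δ1 a=1 h=1 clk=0 g=0 c=1 e=1 b=1 f=1

3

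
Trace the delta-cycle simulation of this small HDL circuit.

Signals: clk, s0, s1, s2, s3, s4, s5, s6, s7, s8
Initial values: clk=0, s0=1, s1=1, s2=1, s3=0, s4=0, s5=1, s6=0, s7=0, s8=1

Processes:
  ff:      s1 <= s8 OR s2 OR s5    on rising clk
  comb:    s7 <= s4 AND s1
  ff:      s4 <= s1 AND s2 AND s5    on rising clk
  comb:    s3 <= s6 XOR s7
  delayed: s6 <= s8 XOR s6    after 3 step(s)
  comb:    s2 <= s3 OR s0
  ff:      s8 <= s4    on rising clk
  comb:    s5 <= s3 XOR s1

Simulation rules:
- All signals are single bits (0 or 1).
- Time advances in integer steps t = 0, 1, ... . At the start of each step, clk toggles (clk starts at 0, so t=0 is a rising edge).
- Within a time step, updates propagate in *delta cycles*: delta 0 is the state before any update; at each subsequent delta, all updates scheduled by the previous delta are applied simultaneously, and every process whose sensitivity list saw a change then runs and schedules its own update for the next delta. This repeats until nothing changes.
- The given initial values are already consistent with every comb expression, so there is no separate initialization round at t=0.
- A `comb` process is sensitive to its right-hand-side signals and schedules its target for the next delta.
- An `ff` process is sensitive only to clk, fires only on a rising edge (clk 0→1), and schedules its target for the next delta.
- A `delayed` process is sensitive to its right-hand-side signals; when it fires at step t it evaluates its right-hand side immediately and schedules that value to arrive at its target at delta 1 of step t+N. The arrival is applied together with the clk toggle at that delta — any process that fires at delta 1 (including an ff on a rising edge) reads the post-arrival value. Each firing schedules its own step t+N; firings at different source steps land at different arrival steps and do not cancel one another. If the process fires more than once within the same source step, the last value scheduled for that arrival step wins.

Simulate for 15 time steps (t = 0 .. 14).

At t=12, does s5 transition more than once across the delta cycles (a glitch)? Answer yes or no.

yes

t=0 Δ0: clk=0 s4=0 s0=1 s3=0 s6=0 s7=0 s1=1 s5=1 s2=1 s8=1
  Δ1: clk:0→1
  Δ2: s4:0→1, s8:1→0
  Δ3: s7:0→1
  Δ4: s3:0→1
  Δ5: s5:1→0
  (5Δ to stable)
t=1 Δ0: clk=1 s4=1 s0=1 s3=1 s6=0 s7=1 s1=1 s5=0 s2=1 s8=0
  Δ1: clk:1→0
  (1Δ to stable)
t=2 Δ0: clk=0 s4=1 s0=1 s3=1 s6=0 s7=1 s1=1 s5=0 s2=1 s8=0
  Δ1: clk:0→1
  Δ2: s4:1→0, s8:0→1
  Δ3: s7:1→0
  Δ4: s3:1→0
  Δ5: s5:0→1
  (5Δ to stable)
t=3 Δ0: clk=1 s4=0 s0=1 s3=0 s6=0 s7=0 s1=1 s5=1 s2=1 s8=1
  Δ1: clk:1→0
  (1Δ to stable)
t=4 Δ0: clk=0 s4=0 s0=1 s3=0 s6=0 s7=0 s1=1 s5=1 s2=1 s8=1
  Δ1: clk:0→1
  Δ2: s4:0→1, s8:1→0
  Δ3: s7:0→1
  Δ4: s3:0→1
  Δ5: s5:1→0
  (5Δ to stable)
t=5 Δ0: clk=1 s4=1 s0=1 s3=1 s6=0 s7=1 s1=1 s5=0 s2=1 s8=0
  Δ1: clk:1→0, s6:0→1
  Δ2: s3:1→0
  Δ3: s5:0→1
  (3Δ to stable)
t=6 Δ0: clk=0 s4=1 s0=1 s3=0 s6=1 s7=1 s1=1 s5=1 s2=1 s8=0
  Δ1: clk:0→1
  Δ2: s8:0→1
  (2Δ to stable)
t=7 Δ0: clk=1 s4=1 s0=1 s3=0 s6=1 s7=1 s1=1 s5=1 s2=1 s8=1
  Δ1: clk:1→0, s6:1→0
  Δ2: s3:0→1
  Δ3: s5:1→0
  (3Δ to stable)
t=8 Δ0: clk=0 s4=1 s0=1 s3=1 s6=0 s7=1 s1=1 s5=0 s2=1 s8=1
  Δ1: clk:0→1, s6:0→1
  Δ2: s4:1→0, s3:1→0
  Δ3: s7:1→0, s5:0→1
  Δ4: s3:0→1
  Δ5: s5:1→0
  (5Δ to stable)
t=9 Δ0: clk=1 s4=0 s0=1 s3=1 s6=1 s7=0 s1=1 s5=0 s2=1 s8=1
  Δ1: clk:1→0, s6:1→0
  Δ2: s3:1→0
  Δ3: s5:0→1
  (3Δ to stable)
t=10 Δ0: clk=0 s4=0 s0=1 s3=0 s6=0 s7=0 s1=1 s5=1 s2=1 s8=1
  Δ1: clk:0→1, s6:0→1
  Δ2: s4:0→1, s3:0→1, s8:1→0
  Δ3: s7:0→1, s5:1→0
  Δ4: s3:1→0
  Δ5: s5:0→1
  (5Δ to stable)
t=11 Δ0: clk=1 s4=1 s0=1 s3=0 s6=1 s7=1 s1=1 s5=1 s2=1 s8=0
  Δ1: clk:1→0, s6:1→0
  Δ2: s3:0→1
  Δ3: s5:1→0
  (3Δ to stable)
t=12 Δ0: clk=0 s4=1 s0=1 s3=1 s6=0 s7=1 s1=1 s5=0 s2=1 s8=0
  Δ1: clk:0→1, s6:0→1
  Δ2: s4:1→0, s3:1→0, s8:0→1
  Δ3: s7:1→0, s5:0→1
  Δ4: s3:0→1
  Δ5: s5:1→0
  (5Δ to stable)
t=13 Δ0: clk=1 s4=0 s0=1 s3=1 s6=1 s7=0 s1=1 s5=0 s2=1 s8=1
  Δ1: clk:1→0
  (1Δ to stable)
t=14 Δ0: clk=0 s4=0 s0=1 s3=1 s6=1 s7=0 s1=1 s5=0 s2=1 s8=1
  Δ1: clk:0→1, s6:1→0
  Δ2: s3:1→0, s8:1→0
  Δ3: s5:0→1
  (3Δ to stable)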